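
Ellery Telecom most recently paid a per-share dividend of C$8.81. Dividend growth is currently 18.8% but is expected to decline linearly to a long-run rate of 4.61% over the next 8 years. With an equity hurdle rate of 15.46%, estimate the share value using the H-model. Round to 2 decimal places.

C$131.03

H-model: P₀ = D₀[(1+g_L) + H(g_S−g_L)]/(r−g_L), with H = 8/2 = 4.
P₀ = 8.81 × [(1+0.0461) + 4×(0.188−0.0461)] / (0.1546−0.0461)
   = 8.81 × 1.6137 / 0.1085 = 131.0295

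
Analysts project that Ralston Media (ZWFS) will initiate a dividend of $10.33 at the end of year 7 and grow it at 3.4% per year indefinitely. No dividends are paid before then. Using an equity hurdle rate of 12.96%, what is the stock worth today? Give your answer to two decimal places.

$52.01

Deferred-dividend DDM. At t=6 the remaining stream is a growing perpetuity with first payment D_7 = 10.33.
V_6 = D_7/(r−g) = 10.33/(0.1296−0.034) = 108.0544
P₀ = V_6/(1+r)^6 = 108.0544/(1+0.1296)^6 = 52.0109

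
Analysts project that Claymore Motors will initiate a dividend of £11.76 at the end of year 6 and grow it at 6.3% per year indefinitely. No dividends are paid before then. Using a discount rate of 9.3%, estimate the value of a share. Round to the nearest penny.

£251.30

Deferred-dividend DDM. At t=5 the remaining stream is a growing perpetuity with first payment D_6 = 11.76.
V_5 = D_6/(r−g) = 11.76/(0.093−0.063) = 392.0000
P₀ = V_5/(1+r)^5 = 392.0000/(1+0.093)^5 = 251.2958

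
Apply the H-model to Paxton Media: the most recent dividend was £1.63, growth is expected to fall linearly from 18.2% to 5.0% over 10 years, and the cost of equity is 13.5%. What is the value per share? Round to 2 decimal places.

H-model: P₀ = D₀[(1+g_L) + H(g_S−g_L)]/(r−g_L), with H = 10/2 = 5.
P₀ = 1.63 × [(1+0.05) + 5×(0.182−0.05)] / (0.135−0.05)
   = 1.63 × 1.7100 / 0.085 = 32.7918

£32.79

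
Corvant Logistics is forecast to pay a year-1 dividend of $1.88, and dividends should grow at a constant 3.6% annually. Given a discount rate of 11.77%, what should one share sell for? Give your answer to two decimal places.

$23.01

Gordon growth model: P₀ = D₁/(r − g), with D₁ = 1.88 given directly.
P₀ = 1.8800 / (0.1177 − 0.036) = 1.8800 / 0.0817 = 23.0110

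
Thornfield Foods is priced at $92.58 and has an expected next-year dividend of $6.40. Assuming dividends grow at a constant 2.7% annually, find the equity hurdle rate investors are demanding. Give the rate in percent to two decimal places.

9.61%

Rearranging the constant-growth DDM: r = D₁/P₀ + g.
r = 6.4000 / 92.58 + 0.027 = 0.06913 + 0.027 = 0.09613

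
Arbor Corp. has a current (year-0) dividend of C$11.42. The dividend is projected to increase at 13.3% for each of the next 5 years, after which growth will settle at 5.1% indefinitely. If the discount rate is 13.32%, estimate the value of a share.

C$202.96

Two-stage DDM. Project D₁…D_5 at 0.133, terminal growth 0.051, discount at r = 0.1332.
D_1 = 12.9389
D_2 = 14.6597
D_3 = 16.6095
D_4 = 18.8185
D_5 = 21.3214
Terminal value at t=5: TV = D_6/(r−g) = 22.4088/(0.1332−0.051) = 272.6130
P₀ = 12.9389/(1+0.1332)^1 + 14.6597/(1+0.1332)^2 + 16.6095/(1+0.1332)^3 + 18.8185/(1+0.1332)^4 + 21.3214/(1+0.1332)^5 + 272.6130/(1+0.1332)^5 = 202.9558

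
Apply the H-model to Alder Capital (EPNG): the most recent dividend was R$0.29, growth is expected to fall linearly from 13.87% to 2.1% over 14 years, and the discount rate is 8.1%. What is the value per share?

R$8.92

H-model: P₀ = D₀[(1+g_L) + H(g_S−g_L)]/(r−g_L), with H = 14/2 = 7.
P₀ = 0.29 × [(1+0.021) + 7×(0.1387−0.021)] / (0.081−0.021)
   = 0.29 × 1.8449 / 0.06 = 8.9170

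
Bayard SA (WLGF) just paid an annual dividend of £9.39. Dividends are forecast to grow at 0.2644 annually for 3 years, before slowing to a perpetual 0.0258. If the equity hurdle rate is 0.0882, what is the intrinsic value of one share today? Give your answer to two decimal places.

Two-stage DDM. Project D₁…D_3 at 0.2644, terminal growth 0.0258, discount at r = 0.0882.
D_1 = 11.8727
D_2 = 15.0119
D_3 = 18.9810
Terminal value at t=3: TV = D_4/(r−g) = 19.4707/(0.0882−0.0258) = 312.0306
P₀ = 11.8727/(1+0.0882)^1 + 15.0119/(1+0.0882)^2 + 18.9810/(1+0.0882)^3 + 312.0306/(1+0.0882)^3 = 280.4596

£280.46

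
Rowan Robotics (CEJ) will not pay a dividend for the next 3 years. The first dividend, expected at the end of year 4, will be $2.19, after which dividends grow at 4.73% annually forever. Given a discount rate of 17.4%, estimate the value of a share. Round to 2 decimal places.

$10.68

Deferred-dividend DDM. At t=3 the remaining stream is a growing perpetuity with first payment D_4 = 2.19.
V_3 = D_4/(r−g) = 2.19/(0.174−0.0473) = 17.2849
P₀ = V_3/(1+r)^3 = 17.2849/(1+0.174)^3 = 10.6823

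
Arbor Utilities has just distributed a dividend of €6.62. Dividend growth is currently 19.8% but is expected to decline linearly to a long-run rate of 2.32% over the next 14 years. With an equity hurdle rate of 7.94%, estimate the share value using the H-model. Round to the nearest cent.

€264.66

H-model: P₀ = D₀[(1+g_L) + H(g_S−g_L)]/(r−g_L), with H = 14/2 = 7.
P₀ = 6.62 × [(1+0.0232) + 7×(0.198−0.0232)] / (0.0794−0.0232)
   = 6.62 × 2.2468 / 0.0562 = 264.6586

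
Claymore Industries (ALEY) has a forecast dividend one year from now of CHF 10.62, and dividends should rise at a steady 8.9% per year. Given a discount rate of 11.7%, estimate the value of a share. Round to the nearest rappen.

CHF 379.29

Gordon growth model: P₀ = D₁/(r − g), with D₁ = 10.62 given directly.
P₀ = 10.6200 / (0.117 − 0.089) = 10.6200 / 0.028 = 379.2857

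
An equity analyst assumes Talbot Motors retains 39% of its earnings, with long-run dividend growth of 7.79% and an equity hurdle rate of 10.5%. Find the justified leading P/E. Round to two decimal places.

22.51

Payout ratio b = 1 − 0.39 = 0.61.
Justified leading P/E = b/(r−g) = 0.61/(0.105−0.0779) = 22.5092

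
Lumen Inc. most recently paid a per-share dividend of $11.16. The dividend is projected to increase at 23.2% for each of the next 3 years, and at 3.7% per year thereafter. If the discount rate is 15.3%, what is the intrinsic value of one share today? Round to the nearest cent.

Two-stage DDM. Project D₁…D_3 at 0.232, terminal growth 0.037, discount at r = 0.153.
D_1 = 13.7491
D_2 = 16.9389
D_3 = 20.8687
Terminal value at t=3: TV = D_4/(r−g) = 21.6409/(0.153−0.037) = 186.5594
P₀ = 13.7491/(1+0.153)^1 + 16.9389/(1+0.153)^2 + 20.8687/(1+0.153)^3 + 186.5594/(1+0.153)^3 = 159.9919

$159.99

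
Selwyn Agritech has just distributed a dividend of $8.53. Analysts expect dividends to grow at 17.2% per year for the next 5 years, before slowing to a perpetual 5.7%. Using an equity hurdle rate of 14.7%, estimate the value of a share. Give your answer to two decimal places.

Two-stage DDM. Project D₁…D_5 at 0.172, terminal growth 0.057, discount at r = 0.147.
D_1 = 9.9972
D_2 = 11.7167
D_3 = 13.7319
D_4 = 16.0938
D_5 = 18.8620
Terminal value at t=5: TV = D_6/(r−g) = 19.9371/(0.147−0.057) = 221.5234
P₀ = 9.9972/(1+0.147)^1 + 11.7167/(1+0.147)^2 + 13.7319/(1+0.147)^3 + 16.0938/(1+0.147)^4 + 18.8620/(1+0.147)^5 + 221.5234/(1+0.147)^5 = 157.1053

$157.11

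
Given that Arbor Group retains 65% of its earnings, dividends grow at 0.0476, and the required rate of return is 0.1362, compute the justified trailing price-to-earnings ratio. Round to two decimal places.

4.14

Payout ratio b = 1 − 0.65 = 0.35.
Justified trailing P/E = b(1+g)/(r−g) = 0.35×(1+0.0476)/(0.1362−0.0476) = 4.1384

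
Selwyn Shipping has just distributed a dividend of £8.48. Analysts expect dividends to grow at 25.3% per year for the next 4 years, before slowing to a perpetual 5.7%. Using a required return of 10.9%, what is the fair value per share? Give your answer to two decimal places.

Two-stage DDM. Project D₁…D_4 at 0.253, terminal growth 0.057, discount at r = 0.109.
D_1 = 10.6254
D_2 = 13.3137
D_3 = 16.6820
D_4 = 20.9026
Terminal value at t=4: TV = D_5/(r−g) = 22.0940/(0.109−0.057) = 424.8854
P₀ = 10.6254/(1+0.109)^1 + 13.3137/(1+0.109)^2 + 16.6820/(1+0.109)^3 + 20.9026/(1+0.109)^4 + 424.8854/(1+0.109)^4 = 327.3520

£327.35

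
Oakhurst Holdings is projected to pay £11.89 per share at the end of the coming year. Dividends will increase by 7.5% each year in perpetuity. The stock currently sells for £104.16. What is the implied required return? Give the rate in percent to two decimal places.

18.92%

Rearranging the constant-growth DDM: r = D₁/P₀ + g.
r = 11.8900 / 104.16 + 0.075 = 0.11415 + 0.075 = 0.18915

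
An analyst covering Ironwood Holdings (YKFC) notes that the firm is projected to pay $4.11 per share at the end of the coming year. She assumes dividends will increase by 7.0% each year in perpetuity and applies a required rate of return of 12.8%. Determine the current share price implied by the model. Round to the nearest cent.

$70.86

Gordon growth model: P₀ = D₁/(r − g), with D₁ = 4.11 given directly.
P₀ = 4.1100 / (0.128 − 0.07) = 4.1100 / 0.058 = 70.8621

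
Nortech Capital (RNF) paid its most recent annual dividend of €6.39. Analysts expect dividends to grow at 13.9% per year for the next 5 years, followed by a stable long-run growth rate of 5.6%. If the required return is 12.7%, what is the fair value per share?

€133.19

Two-stage DDM. Project D₁…D_5 at 0.139, terminal growth 0.056, discount at r = 0.127.
D_1 = 7.2782
D_2 = 8.2899
D_3 = 9.4422
D_4 = 10.7546
D_5 = 12.2495
Terminal value at t=5: TV = D_6/(r−g) = 12.9355/(0.127−0.056) = 182.1902
P₀ = 7.2782/(1+0.127)^1 + 8.2899/(1+0.127)^2 + 9.4422/(1+0.127)^3 + 10.7546/(1+0.127)^4 + 12.2495/(1+0.127)^5 + 182.1902/(1+0.127)^5 = 133.1939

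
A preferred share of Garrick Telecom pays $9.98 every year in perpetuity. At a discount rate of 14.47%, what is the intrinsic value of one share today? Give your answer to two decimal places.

$68.97

Zero-growth DDM (perpetuity): P₀ = D/r = 9.98 / 0.1447 = 68.9703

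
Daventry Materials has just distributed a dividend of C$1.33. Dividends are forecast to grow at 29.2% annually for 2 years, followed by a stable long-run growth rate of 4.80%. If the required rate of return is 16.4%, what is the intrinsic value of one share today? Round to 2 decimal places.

C$17.92

Two-stage DDM. Project D₁…D_2 at 0.292, terminal growth 0.048, discount at r = 0.164.
D_1 = 1.7184
D_2 = 2.2201
Terminal value at t=2: TV = D_3/(r−g) = 2.3267/(0.164−0.048) = 20.0576
P₀ = 1.7184/(1+0.164)^1 + 2.2201/(1+0.164)^2 + 20.0576/(1+0.164)^2 = 17.9187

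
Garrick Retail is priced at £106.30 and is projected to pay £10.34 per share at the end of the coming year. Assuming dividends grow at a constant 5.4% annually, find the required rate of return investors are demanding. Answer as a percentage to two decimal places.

Rearranging the constant-growth DDM: r = D₁/P₀ + g.
r = 10.3400 / 106.30 + 0.054 = 0.09727 + 0.054 = 0.15127

15.13%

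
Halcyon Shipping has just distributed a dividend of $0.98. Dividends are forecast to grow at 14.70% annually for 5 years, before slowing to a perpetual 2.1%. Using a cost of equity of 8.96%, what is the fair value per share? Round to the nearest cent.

Two-stage DDM. Project D₁…D_5 at 0.147, terminal growth 0.021, discount at r = 0.0896.
D_1 = 1.1241
D_2 = 1.2893
D_3 = 1.4788
D_4 = 1.6962
D_5 = 1.9456
Terminal value at t=5: TV = D_6/(r−g) = 1.9864/(0.0896−0.021) = 28.9564
P₀ = 1.1241/(1+0.0896)^1 + 1.2893/(1+0.0896)^2 + 1.4788/(1+0.0896)^3 + 1.6962/(1+0.0896)^4 + 1.9456/(1+0.0896)^5 + 28.9564/(1+0.0896)^5 = 24.5852

$24.59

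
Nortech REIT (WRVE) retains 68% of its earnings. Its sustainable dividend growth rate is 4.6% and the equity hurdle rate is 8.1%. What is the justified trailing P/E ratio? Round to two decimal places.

Payout ratio b = 1 − 0.68 = 0.32.
Justified trailing P/E = b(1+g)/(r−g) = 0.32×(1+0.046)/(0.081−0.046) = 9.5634

9.56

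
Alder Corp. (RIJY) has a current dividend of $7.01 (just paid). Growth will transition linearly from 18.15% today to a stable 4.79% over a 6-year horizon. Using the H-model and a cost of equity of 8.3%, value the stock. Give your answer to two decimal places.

H-model: P₀ = D₀[(1+g_L) + H(g_S−g_L)]/(r−g_L), with H = 6/2 = 3.
P₀ = 7.01 × [(1+0.0479) + 3×(0.1815−0.0479)] / (0.083−0.0479)
   = 7.01 × 1.4487 / 0.0351 = 289.3273

$289.33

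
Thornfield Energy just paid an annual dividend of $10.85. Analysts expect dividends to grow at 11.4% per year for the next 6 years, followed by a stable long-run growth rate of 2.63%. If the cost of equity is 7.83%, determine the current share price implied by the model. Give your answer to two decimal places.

Two-stage DDM. Project D₁…D_6 at 0.114, terminal growth 0.0263, discount at r = 0.0783.
D_1 = 12.0869
D_2 = 13.4648
D_3 = 14.9998
D_4 = 16.7098
D_5 = 18.6147
D_6 = 20.7368
Terminal value at t=6: TV = D_7/(r−g) = 21.2821/(0.0783−0.0263) = 409.2718
P₀ = 12.0869/(1+0.0783)^1 + 13.4648/(1+0.0783)^2 + 14.9998/(1+0.0783)^3 + 16.7098/(1+0.0783)^4 + 18.6147/(1+0.0783)^5 + 20.7368/(1+0.0783)^6 + 409.2718/(1+0.0783)^6 = 333.4339

$333.43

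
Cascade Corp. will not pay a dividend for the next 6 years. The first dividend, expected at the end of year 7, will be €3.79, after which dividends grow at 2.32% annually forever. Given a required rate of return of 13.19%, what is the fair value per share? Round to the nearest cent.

Deferred-dividend DDM. At t=6 the remaining stream is a growing perpetuity with first payment D_7 = 3.79.
V_6 = D_7/(r−g) = 3.79/(0.1319−0.0232) = 34.8666
P₀ = V_6/(1+r)^6 = 34.8666/(1+0.1319)^6 = 16.5791

€16.58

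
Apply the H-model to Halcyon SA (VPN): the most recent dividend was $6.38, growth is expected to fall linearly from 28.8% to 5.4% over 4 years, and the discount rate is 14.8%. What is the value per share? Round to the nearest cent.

H-model: P₀ = D₀[(1+g_L) + H(g_S−g_L)]/(r−g_L), with H = 4/2 = 2.
P₀ = 6.38 × [(1+0.054) + 2×(0.288−0.054)] / (0.148−0.054)
   = 6.38 × 1.5220 / 0.094 = 103.3017

$103.30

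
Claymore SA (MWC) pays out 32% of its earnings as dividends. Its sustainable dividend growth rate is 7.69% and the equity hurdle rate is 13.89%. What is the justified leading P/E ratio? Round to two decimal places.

Justified leading P/E = b/(r−g) = 0.32/(0.1389−0.0769) = 5.1613

5.16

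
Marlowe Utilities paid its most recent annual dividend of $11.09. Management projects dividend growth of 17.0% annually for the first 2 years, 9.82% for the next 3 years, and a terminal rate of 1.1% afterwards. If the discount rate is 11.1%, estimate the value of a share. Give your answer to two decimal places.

$180.13

Three-stage DDM. Project D₁…D_5; terminal Gordon value at t=5 with g = 0.011; discount at r = 0.111.
D_1 = 12.9753
D_2 = 15.1811
D_3 = 16.6719
D_4 = 18.3091
D_5 = 20.1070
TV_5 = 20.3282/(0.111−0.011) = 203.2819
P₀ = Σ Dₜ/(1+r)ᵗ + TV_5/(1+r)^5 = 180.1278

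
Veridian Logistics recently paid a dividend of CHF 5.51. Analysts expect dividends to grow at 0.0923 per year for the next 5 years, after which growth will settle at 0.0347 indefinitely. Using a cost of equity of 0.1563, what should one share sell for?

Two-stage DDM. Project D₁…D_5 at 0.0923, terminal growth 0.0347, discount at r = 0.1563.
D_1 = 6.0186
D_2 = 6.5741
D_3 = 7.1809
D_4 = 7.8437
D_5 = 8.5676
Terminal value at t=5: TV = D_6/(r−g) = 8.8649/(0.1563−0.0347) = 72.9025
P₀ = 6.0186/(1+0.1563)^1 + 6.5741/(1+0.1563)^2 + 7.1809/(1+0.1563)^3 + 7.8437/(1+0.1563)^4 + 8.5676/(1+0.1563)^5 + 72.9025/(1+0.1563)^5 = 58.5680

CHF 58.57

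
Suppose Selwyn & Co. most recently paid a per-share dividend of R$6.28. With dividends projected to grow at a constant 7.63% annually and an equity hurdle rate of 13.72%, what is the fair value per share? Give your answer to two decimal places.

Gordon growth model: P₀ = D₁/(r − g). D₁ = 6.28 × (1 + 0.0763) = 6.7592.
P₀ = 6.7592 / (0.1372 − 0.0763) = 6.7592 / 0.0609 = 110.9879

R$110.99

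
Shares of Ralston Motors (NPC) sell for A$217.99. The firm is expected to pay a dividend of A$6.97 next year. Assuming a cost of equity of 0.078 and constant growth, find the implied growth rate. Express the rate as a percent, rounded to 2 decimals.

4.60%

From P₀ = D₁/(r − g), the implied growth is g = r − D₁/P₀.
g = 0.078 − 6.97/217.99 = 0.078 − 0.03197 = 0.04603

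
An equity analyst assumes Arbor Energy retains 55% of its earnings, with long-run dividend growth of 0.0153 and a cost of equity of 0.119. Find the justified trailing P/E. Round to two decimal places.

Payout ratio b = 1 − 0.55 = 0.45.
Justified trailing P/E = b(1+g)/(r−g) = 0.45×(1+0.0153)/(0.119−0.0153) = 4.4058

4.41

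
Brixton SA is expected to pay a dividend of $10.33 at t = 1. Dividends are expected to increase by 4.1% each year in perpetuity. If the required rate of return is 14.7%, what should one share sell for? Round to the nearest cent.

Gordon growth model: P₀ = D₁/(r − g), with D₁ = 10.33 given directly.
P₀ = 10.3300 / (0.147 − 0.041) = 10.3300 / 0.106 = 97.4528

$97.45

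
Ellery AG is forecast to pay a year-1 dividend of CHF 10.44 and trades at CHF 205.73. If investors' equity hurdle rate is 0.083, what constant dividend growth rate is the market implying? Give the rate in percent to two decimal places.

3.23%

From P₀ = D₁/(r − g), the implied growth is g = r − D₁/P₀.
g = 0.083 − 10.44/205.73 = 0.083 − 0.05075 = 0.03225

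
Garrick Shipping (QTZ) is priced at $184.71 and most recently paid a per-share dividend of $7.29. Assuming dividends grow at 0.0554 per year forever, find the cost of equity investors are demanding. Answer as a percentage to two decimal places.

9.71%

Rearranging the constant-growth DDM: r = D₁/P₀ + g.
D₁ = 7.29 × (1 + 0.0554) = 7.6939.
r = 7.6939 / 184.71 + 0.0554 = 0.04165 + 0.0554 = 0.09705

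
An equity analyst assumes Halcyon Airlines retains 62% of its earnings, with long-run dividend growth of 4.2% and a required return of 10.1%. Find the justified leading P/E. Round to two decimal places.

Payout ratio b = 1 − 0.62 = 0.38.
Justified leading P/E = b/(r−g) = 0.38/(0.101−0.042) = 6.4407

6.44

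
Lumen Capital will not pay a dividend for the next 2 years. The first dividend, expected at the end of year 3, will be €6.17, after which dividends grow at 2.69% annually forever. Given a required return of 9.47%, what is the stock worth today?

Deferred-dividend DDM. At t=2 the remaining stream is a growing perpetuity with first payment D_3 = 6.17.
V_2 = D_3/(r−g) = 6.17/(0.0947−0.0269) = 91.0029
P₀ = V_2/(1+r)^2 = 91.0029/(1+0.0947)^2 = 75.9391

€75.94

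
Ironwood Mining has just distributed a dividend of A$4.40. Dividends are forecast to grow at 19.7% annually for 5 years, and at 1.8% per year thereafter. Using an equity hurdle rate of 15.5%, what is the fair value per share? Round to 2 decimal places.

Two-stage DDM. Project D₁…D_5 at 0.197, terminal growth 0.018, discount at r = 0.155.
D_1 = 5.2668
D_2 = 6.3044
D_3 = 7.5463
D_4 = 9.0329
D_5 = 10.8124
Terminal value at t=5: TV = D_6/(r−g) = 11.0071/(0.155−0.018) = 80.3435
P₀ = 5.2668/(1+0.155)^1 + 6.3044/(1+0.155)^2 + 7.5463/(1+0.155)^3 + 9.0329/(1+0.155)^4 + 10.8124/(1+0.155)^5 + 80.3435/(1+0.155)^5 = 63.6073

A$63.61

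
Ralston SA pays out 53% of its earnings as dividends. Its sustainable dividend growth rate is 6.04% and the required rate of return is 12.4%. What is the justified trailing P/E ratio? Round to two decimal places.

Justified trailing P/E = b(1+g)/(r−g) = 0.53×(1+0.0604)/(0.124−0.0604) = 8.8367

8.84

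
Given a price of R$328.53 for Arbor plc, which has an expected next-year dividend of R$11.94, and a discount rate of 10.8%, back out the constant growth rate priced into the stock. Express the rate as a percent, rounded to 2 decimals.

From P₀ = D₁/(r − g), the implied growth is g = r − D₁/P₀.
g = 0.108 − 11.94/328.53 = 0.108 − 0.03634 = 0.07166

7.17%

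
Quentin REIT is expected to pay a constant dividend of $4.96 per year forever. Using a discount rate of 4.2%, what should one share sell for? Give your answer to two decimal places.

$118.10

Zero-growth DDM (perpetuity): P₀ = D/r = 4.96 / 0.042 = 118.0952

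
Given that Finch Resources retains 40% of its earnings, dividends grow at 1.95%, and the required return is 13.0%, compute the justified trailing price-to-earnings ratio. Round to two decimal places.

Payout ratio b = 1 − 0.40 = 0.60.
Justified trailing P/E = b(1+g)/(r−g) = 0.60×(1+0.0195)/(0.13−0.0195) = 5.5357

5.54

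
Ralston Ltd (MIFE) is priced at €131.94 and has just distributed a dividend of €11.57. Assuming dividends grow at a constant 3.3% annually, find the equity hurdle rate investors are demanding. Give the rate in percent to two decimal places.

Rearranging the constant-growth DDM: r = D₁/P₀ + g.
D₁ = 11.57 × (1 + 0.033) = 11.9518.
r = 11.9518 / 131.94 + 0.033 = 0.09059 + 0.033 = 0.12359

12.36%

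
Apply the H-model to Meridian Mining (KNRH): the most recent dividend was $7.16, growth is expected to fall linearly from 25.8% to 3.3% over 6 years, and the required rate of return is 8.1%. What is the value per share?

$254.78

H-model: P₀ = D₀[(1+g_L) + H(g_S−g_L)]/(r−g_L), with H = 6/2 = 3.
P₀ = 7.16 × [(1+0.033) + 3×(0.258−0.033)] / (0.081−0.033)
   = 7.16 × 1.7080 / 0.048 = 254.7767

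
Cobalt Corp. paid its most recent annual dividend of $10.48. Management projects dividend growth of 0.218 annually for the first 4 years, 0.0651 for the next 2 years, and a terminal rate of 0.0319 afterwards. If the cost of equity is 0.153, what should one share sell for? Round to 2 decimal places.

$166.26

Three-stage DDM. Project D₁…D_6; terminal Gordon value at t=6 with g = 0.0319; discount at r = 0.153.
D_1 = 12.7646
D_2 = 15.5473
D_3 = 18.9366
D_4 = 23.0648
D_5 = 24.5664
D_6 = 26.1656
TV_6 = 27.0003/(0.153−0.0319) = 222.9588
P₀ = Σ Dₜ/(1+r)ᵗ + TV_6/(1+r)^6 = 166.2592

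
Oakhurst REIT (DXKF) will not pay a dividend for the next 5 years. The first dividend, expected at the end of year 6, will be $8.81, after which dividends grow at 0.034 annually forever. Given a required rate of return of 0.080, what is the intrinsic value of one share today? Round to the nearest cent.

$130.35

Deferred-dividend DDM. At t=5 the remaining stream is a growing perpetuity with first payment D_6 = 8.81.
V_5 = D_6/(r−g) = 8.81/(0.08−0.034) = 191.5217
P₀ = V_5/(1+r)^5 = 191.5217/(1+0.08)^5 = 130.3465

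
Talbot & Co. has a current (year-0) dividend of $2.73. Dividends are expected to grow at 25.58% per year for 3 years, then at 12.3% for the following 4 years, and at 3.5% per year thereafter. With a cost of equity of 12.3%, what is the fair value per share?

Three-stage DDM. Project D₁…D_7; terminal Gordon value at t=7 with g = 0.035; discount at r = 0.123.
D_1 = 3.4283
D_2 = 4.3053
D_3 = 5.4066
D_4 = 6.0716
D_5 = 6.8184
D_6 = 7.6571
D_7 = 8.5989
TV_7 = 8.8999/(0.123−0.035) = 101.1348
P₀ = Σ Dₜ/(1+r)ᵗ + TV_7/(1+r)^7 = 70.4540

$70.45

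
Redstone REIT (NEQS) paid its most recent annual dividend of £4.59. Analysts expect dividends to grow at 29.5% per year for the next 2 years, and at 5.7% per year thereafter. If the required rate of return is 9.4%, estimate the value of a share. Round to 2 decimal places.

Two-stage DDM. Project D₁…D_2 at 0.295, terminal growth 0.057, discount at r = 0.094.
D_1 = 5.9440
D_2 = 7.6975
Terminal value at t=2: TV = D_3/(r−g) = 8.1363/(0.094−0.057) = 219.9001
P₀ = 5.9440/(1+0.094)^1 + 7.6975/(1+0.094)^2 + 219.9001/(1+0.094)^2 = 195.5995

£195.60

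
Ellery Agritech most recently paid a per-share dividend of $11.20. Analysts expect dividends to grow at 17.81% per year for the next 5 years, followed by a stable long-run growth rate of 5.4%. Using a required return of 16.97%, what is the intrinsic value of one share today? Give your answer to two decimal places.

Two-stage DDM. Project D₁…D_5 at 0.1781, terminal growth 0.054, discount at r = 0.1697.
D_1 = 13.1947
D_2 = 15.5447
D_3 = 18.3132
D_4 = 21.5748
D_5 = 25.4173
Terminal value at t=5: TV = D_6/(r−g) = 26.7898/(0.1697−0.054) = 231.5453
P₀ = 13.1947/(1+0.1697)^1 + 15.5447/(1+0.1697)^2 + 18.3132/(1+0.1697)^3 + 21.5748/(1+0.1697)^4 + 25.4173/(1+0.1697)^5 + 231.5453/(1+0.1697)^5 = 162.9640

$162.96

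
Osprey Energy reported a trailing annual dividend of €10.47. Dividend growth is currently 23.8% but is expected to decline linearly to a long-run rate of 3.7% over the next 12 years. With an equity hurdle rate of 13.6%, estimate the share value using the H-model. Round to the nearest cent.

€237.21

H-model: P₀ = D₀[(1+g_L) + H(g_S−g_L)]/(r−g_L), with H = 12/2 = 6.
P₀ = 10.47 × [(1+0.037) + 6×(0.238−0.037)] / (0.136−0.037)
   = 10.47 × 2.2430 / 0.099 = 237.2142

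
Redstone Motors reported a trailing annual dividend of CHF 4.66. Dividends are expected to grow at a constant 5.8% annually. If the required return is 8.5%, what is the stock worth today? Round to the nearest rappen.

CHF 182.60

Gordon growth model: P₀ = D₁/(r − g). D₁ = 4.66 × (1 + 0.058) = 4.9303.
P₀ = 4.9303 / (0.085 − 0.058) = 4.9303 / 0.027 = 182.6030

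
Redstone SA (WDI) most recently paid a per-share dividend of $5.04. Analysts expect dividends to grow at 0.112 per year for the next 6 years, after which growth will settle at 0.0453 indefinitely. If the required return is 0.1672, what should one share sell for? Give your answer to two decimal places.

$57.93

Two-stage DDM. Project D₁…D_6 at 0.112, terminal growth 0.0453, discount at r = 0.1672.
D_1 = 5.6045
D_2 = 6.2322
D_3 = 6.9302
D_4 = 7.7064
D_5 = 8.5695
D_6 = 9.5293
Terminal value at t=6: TV = D_7/(r−g) = 9.9609/(0.1672−0.0453) = 81.7140
P₀ = 5.6045/(1+0.1672)^1 + 6.2322/(1+0.1672)^2 + 6.9302/(1+0.1672)^3 + 7.7064/(1+0.1672)^4 + 8.5695/(1+0.1672)^5 + 9.5293/(1+0.1672)^6 + 81.7140/(1+0.1672)^6 = 57.9275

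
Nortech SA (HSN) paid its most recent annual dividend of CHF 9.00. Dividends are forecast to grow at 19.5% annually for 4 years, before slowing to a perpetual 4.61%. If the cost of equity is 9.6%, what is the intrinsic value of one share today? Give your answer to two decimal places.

Two-stage DDM. Project D₁…D_4 at 0.195, terminal growth 0.0461, discount at r = 0.096.
D_1 = 10.7550
D_2 = 12.8522
D_3 = 15.3584
D_4 = 18.3533
Terminal value at t=4: TV = D_5/(r−g) = 19.1994/(0.096−0.0461) = 384.7572
P₀ = 10.7550/(1+0.096)^1 + 12.8522/(1+0.096)^2 + 15.3584/(1+0.096)^3 + 18.3533/(1+0.096)^4 + 384.7572/(1+0.096)^4 = 311.5495

CHF 311.55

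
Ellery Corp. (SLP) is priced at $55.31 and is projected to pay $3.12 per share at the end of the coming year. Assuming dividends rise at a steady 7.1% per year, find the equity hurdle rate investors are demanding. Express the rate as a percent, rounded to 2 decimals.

Rearranging the constant-growth DDM: r = D₁/P₀ + g.
r = 3.1200 / 55.31 + 0.071 = 0.05641 + 0.071 = 0.12741

12.74%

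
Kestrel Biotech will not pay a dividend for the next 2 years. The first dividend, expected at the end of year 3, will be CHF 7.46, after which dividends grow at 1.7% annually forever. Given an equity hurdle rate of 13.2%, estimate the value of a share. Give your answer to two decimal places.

CHF 50.62

Deferred-dividend DDM. At t=2 the remaining stream is a growing perpetuity with first payment D_3 = 7.46.
V_2 = D_3/(r−g) = 7.46/(0.132−0.017) = 64.8696
P₀ = V_2/(1+r)^2 = 64.8696/(1+0.132)^2 = 50.6230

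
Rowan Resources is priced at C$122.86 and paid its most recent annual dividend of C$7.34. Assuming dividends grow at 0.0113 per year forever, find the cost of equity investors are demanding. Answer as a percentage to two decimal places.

7.17%

Rearranging the constant-growth DDM: r = D₁/P₀ + g.
D₁ = 7.34 × (1 + 0.0113) = 7.4229.
r = 7.4229 / 122.86 + 0.0113 = 0.06042 + 0.0113 = 0.07172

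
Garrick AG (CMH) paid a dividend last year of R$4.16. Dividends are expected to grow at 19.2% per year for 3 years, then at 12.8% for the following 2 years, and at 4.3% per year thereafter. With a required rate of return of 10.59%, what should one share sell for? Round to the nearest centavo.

R$115.12

Three-stage DDM. Project D₁…D_5; terminal Gordon value at t=5 with g = 0.043; discount at r = 0.1059.
D_1 = 4.9587
D_2 = 5.9108
D_3 = 7.0457
D_4 = 7.9475
D_5 = 8.9648
TV_5 = 9.3503/(0.1059−0.043) = 148.6531
P₀ = Σ Dₜ/(1+r)ᵗ + TV_5/(1+r)^5 = 115.1248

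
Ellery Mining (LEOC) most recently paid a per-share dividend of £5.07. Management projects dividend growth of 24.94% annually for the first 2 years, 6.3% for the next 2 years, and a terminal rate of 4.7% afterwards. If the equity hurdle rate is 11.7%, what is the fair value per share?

Three-stage DDM. Project D₁…D_4; terminal Gordon value at t=4 with g = 0.047; discount at r = 0.117.
D_1 = 6.3345
D_2 = 7.9143
D_3 = 8.4129
D_4 = 8.9429
TV_4 = 9.3632/(0.117−0.047) = 133.7600
P₀ = Σ Dₜ/(1+r)ᵗ + TV_4/(1+r)^4 = 109.7191

£109.72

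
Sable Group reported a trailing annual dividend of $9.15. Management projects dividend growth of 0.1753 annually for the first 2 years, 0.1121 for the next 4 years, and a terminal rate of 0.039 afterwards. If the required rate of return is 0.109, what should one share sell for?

$215.62

Three-stage DDM. Project D₁…D_6; terminal Gordon value at t=6 with g = 0.039; discount at r = 0.109.
D_1 = 10.7540
D_2 = 12.6392
D_3 = 14.0560
D_4 = 15.6317
D_5 = 17.3840
D_6 = 19.3328
TV_6 = 20.0867/(0.109−0.039) = 286.9534
P₀ = Σ Dₜ/(1+r)ᵗ + TV_6/(1+r)^6 = 215.6177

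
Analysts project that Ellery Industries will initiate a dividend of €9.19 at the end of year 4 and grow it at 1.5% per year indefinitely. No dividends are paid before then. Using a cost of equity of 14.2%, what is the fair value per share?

€48.59

Deferred-dividend DDM. At t=3 the remaining stream is a growing perpetuity with first payment D_4 = 9.19.
V_3 = D_4/(r−g) = 9.19/(0.142−0.015) = 72.3622
P₀ = V_3/(1+r)^3 = 72.3622/(1+0.142)^3 = 48.5863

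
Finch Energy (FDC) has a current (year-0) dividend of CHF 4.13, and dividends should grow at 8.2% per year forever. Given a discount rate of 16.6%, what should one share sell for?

Gordon growth model: P₀ = D₁/(r − g). D₁ = 4.13 × (1 + 0.082) = 4.4687.
P₀ = 4.4687 / (0.166 − 0.082) = 4.4687 / 0.084 = 53.1983

CHF 53.20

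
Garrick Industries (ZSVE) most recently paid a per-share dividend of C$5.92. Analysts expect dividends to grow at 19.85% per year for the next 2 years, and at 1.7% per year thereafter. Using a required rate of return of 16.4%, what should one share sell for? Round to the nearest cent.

C$55.79

Two-stage DDM. Project D₁…D_2 at 0.1985, terminal growth 0.017, discount at r = 0.164.
D_1 = 7.0951
D_2 = 8.5035
Terminal value at t=2: TV = D_3/(r−g) = 8.6481/(0.164−0.017) = 58.8303
P₀ = 7.0951/(1+0.164)^1 + 8.5035/(1+0.164)^2 + 58.8303/(1+0.164)^2 = 55.7922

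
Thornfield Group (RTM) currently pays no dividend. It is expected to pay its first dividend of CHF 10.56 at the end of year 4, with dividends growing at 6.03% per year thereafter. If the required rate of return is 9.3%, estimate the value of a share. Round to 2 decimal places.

Deferred-dividend DDM. At t=3 the remaining stream is a growing perpetuity with first payment D_4 = 10.56.
V_3 = D_4/(r−g) = 10.56/(0.093−0.0603) = 322.9358
P₀ = V_3/(1+r)^3 = 322.9358/(1+0.093)^3 = 247.3180

CHF 247.32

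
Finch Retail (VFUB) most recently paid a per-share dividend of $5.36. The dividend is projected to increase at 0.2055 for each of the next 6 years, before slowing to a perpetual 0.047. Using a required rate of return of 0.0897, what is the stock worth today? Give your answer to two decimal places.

Two-stage DDM. Project D₁…D_6 at 0.2055, terminal growth 0.047, discount at r = 0.0897.
D_1 = 6.4615
D_2 = 7.7893
D_3 = 9.3900
D_4 = 11.3197
D_5 = 13.6459
D_6 = 16.4501
Terminal value at t=6: TV = D_7/(r−g) = 17.2232/(0.0897−0.047) = 403.3545
P₀ = 6.4615/(1+0.0897)^1 + 7.7893/(1+0.0897)^2 + 9.3900/(1+0.0897)^3 + 11.3197/(1+0.0897)^4 + 13.6459/(1+0.0897)^5 + 16.4501/(1+0.0897)^6 + 403.3545/(1+0.0897)^6 = 287.3847

$287.38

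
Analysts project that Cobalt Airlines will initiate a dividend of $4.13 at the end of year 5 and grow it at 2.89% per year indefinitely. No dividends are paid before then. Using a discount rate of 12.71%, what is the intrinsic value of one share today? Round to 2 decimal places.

$26.06

Deferred-dividend DDM. At t=4 the remaining stream is a growing perpetuity with first payment D_5 = 4.13.
V_4 = D_5/(r−g) = 4.13/(0.1271−0.0289) = 42.0570
P₀ = V_4/(1+r)^4 = 42.0570/(1+0.1271)^4 = 26.0609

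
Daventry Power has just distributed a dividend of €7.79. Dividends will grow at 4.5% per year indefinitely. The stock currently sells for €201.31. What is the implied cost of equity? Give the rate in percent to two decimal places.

Rearranging the constant-growth DDM: r = D₁/P₀ + g.
D₁ = 7.79 × (1 + 0.045) = 8.1405.
r = 8.1405 / 201.31 + 0.045 = 0.04044 + 0.045 = 0.08544

8.54%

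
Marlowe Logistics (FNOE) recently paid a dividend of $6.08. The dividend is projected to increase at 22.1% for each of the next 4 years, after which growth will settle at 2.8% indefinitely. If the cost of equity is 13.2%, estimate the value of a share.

$110.84

Two-stage DDM. Project D₁…D_4 at 0.221, terminal growth 0.028, discount at r = 0.132.
D_1 = 7.4237
D_2 = 9.0643
D_3 = 11.0675
D_4 = 13.5134
Terminal value at t=4: TV = D_5/(r−g) = 13.8918/(0.132−0.028) = 133.5753
P₀ = 7.4237/(1+0.132)^1 + 9.0643/(1+0.132)^2 + 11.0675/(1+0.132)^3 + 13.5134/(1+0.132)^4 + 133.5753/(1+0.132)^4 = 110.8378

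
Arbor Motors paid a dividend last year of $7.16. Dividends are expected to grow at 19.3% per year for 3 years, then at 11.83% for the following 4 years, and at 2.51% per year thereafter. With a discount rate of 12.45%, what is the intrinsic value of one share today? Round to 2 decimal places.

Three-stage DDM. Project D₁…D_7; terminal Gordon value at t=7 with g = 0.0251; discount at r = 0.1245.
D_1 = 8.5419
D_2 = 10.1905
D_3 = 12.1572
D_4 = 13.5954
D_5 = 15.2038
D_6 = 17.0024
D_7 = 19.0137
TV_7 = 19.4910/(0.1245−0.0251) = 196.0864
P₀ = Σ Dₜ/(1+r)ᵗ + TV_7/(1+r)^7 = 144.1797

$144.18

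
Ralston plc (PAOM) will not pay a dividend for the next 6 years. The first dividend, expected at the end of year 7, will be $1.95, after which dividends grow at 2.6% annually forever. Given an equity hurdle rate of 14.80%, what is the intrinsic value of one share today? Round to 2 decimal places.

Deferred-dividend DDM. At t=6 the remaining stream is a growing perpetuity with first payment D_7 = 1.95.
V_6 = D_7/(r−g) = 1.95/(0.148−0.026) = 15.9836
P₀ = V_6/(1+r)^6 = 15.9836/(1+0.148)^6 = 6.9827

$6.98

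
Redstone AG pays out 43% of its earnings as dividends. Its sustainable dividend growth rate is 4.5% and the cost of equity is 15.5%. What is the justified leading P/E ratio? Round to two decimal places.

3.91

Justified leading P/E = b/(r−g) = 0.43/(0.155−0.045) = 3.9091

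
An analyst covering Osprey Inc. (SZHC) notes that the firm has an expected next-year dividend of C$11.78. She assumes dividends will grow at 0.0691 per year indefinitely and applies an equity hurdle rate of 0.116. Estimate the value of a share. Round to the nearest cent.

Gordon growth model: P₀ = D₁/(r − g), with D₁ = 11.78 given directly.
P₀ = 11.7800 / (0.116 − 0.0691) = 11.7800 / 0.0469 = 251.1727

C$251.17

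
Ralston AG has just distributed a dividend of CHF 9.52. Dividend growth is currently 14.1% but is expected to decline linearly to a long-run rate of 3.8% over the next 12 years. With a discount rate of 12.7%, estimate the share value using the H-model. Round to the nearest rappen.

CHF 177.14

H-model: P₀ = D₀[(1+g_L) + H(g_S−g_L)]/(r−g_L), with H = 12/2 = 6.
P₀ = 9.52 × [(1+0.038) + 6×(0.141−0.038)] / (0.127−0.038)
   = 9.52 × 1.6560 / 0.089 = 177.1362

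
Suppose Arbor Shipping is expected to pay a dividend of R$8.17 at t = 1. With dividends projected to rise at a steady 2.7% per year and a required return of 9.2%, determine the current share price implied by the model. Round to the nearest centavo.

Gordon growth model: P₀ = D₁/(r − g), with D₁ = 8.17 given directly.
P₀ = 8.1700 / (0.092 − 0.027) = 8.1700 / 0.065 = 125.6923

R$125.69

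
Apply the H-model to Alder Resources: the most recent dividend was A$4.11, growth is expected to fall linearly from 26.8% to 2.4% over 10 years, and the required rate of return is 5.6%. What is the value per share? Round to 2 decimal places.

H-model: P₀ = D₀[(1+g_L) + H(g_S−g_L)]/(r−g_L), with H = 10/2 = 5.
P₀ = 4.11 × [(1+0.024) + 5×(0.268−0.024)] / (0.056−0.024)
   = 4.11 × 2.2440 / 0.032 = 288.2138

A$288.21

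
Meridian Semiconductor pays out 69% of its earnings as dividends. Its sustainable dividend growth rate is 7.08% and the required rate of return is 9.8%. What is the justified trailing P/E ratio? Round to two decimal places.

27.16

Justified trailing P/E = b(1+g)/(r−g) = 0.69×(1+0.0708)/(0.098−0.0708) = 27.1637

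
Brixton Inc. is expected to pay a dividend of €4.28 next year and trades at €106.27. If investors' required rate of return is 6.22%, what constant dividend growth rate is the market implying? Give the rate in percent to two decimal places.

From P₀ = D₁/(r − g), the implied growth is g = r − D₁/P₀.
g = 0.0622 − 4.28/106.27 = 0.0622 − 0.04027 = 0.02193

2.19%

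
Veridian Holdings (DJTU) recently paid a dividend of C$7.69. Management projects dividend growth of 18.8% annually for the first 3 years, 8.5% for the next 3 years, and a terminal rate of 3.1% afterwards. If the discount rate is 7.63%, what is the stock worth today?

Three-stage DDM. Project D₁…D_6; terminal Gordon value at t=6 with g = 0.031; discount at r = 0.0763.
D_1 = 9.1357
D_2 = 10.8532
D_3 = 12.8936
D_4 = 13.9896
D_5 = 15.1787
D_6 = 16.4689
TV_6 = 16.9794/(0.0763−0.031) = 374.8222
P₀ = Σ Dₜ/(1+r)ᵗ + TV_6/(1+r)^6 = 300.8422

C$300.84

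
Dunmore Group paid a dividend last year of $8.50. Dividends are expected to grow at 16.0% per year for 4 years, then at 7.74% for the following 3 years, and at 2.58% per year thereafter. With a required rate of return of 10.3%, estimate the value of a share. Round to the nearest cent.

$197.16

Three-stage DDM. Project D₁…D_7; terminal Gordon value at t=7 with g = 0.0258; discount at r = 0.103.
D_1 = 9.8600
D_2 = 11.4376
D_3 = 13.2676
D_4 = 15.3904
D_5 = 16.5817
D_6 = 17.8651
D_7 = 19.2478
TV_7 = 19.7444/(0.103−0.0258) = 255.7568
P₀ = Σ Dₜ/(1+r)ᵗ + TV_7/(1+r)^7 = 197.1589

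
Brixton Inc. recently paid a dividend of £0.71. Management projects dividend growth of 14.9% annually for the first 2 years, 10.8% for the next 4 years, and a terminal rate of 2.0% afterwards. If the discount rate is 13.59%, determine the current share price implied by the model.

Three-stage DDM. Project D₁…D_6; terminal Gordon value at t=6 with g = 0.02; discount at r = 0.1359.
D_1 = 0.8158
D_2 = 0.9373
D_3 = 1.0386
D_4 = 1.1507
D_5 = 1.2750
D_6 = 1.4127
TV_6 = 1.4410/(0.1359−0.02) = 12.4329
P₀ = Σ Dₜ/(1+r)ᵗ + TV_6/(1+r)^6 = 9.9645

£9.96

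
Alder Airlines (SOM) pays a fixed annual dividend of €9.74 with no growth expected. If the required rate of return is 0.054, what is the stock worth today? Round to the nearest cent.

€180.37

Zero-growth DDM (perpetuity): P₀ = D/r = 9.74 / 0.054 = 180.3704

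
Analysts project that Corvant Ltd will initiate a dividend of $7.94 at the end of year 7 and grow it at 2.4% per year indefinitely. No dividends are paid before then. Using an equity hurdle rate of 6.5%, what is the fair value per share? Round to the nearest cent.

$132.72

Deferred-dividend DDM. At t=6 the remaining stream is a growing perpetuity with first payment D_7 = 7.94.
V_6 = D_7/(r−g) = 7.94/(0.065−0.024) = 193.6585
P₀ = V_6/(1+r)^6 = 193.6585/(1+0.065)^6 = 132.7208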